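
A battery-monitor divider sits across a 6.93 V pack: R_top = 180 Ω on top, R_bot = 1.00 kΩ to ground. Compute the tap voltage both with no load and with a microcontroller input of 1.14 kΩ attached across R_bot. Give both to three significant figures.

Unloaded: 5.87 V; loaded: 5.18 V

Open-circuit: V = 6.93 × 1000/(180 + 1000) = 5.87 V.
With the load, R_bot becomes R_bot‖R_L = 532.7 Ω, so V = 6.93 × 532.7/712.7 = 5.18 V.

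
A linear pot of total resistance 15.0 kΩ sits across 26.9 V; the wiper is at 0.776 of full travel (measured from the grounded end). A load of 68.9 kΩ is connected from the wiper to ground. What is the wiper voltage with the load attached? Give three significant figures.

The wiper splits the pot into (1−α)R = 3.360 kΩ above and αR = 11.64 kΩ below.
Lower section ‖ load = 9.958 kΩ.
V_wiper = 26.9 × 9.958/(3.360 + 9.958) = 20.1 V.

V ≈ 20.1 V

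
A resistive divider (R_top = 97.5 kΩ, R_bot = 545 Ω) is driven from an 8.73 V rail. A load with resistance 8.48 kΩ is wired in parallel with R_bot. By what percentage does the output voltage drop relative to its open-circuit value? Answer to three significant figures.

6.01 %

The divider's output (Thévenin) resistance is R_top‖R_bot = 542.0 Ω.
Fractional drop under load = R_th/(R_th + R_L) = 542.0 / (542.0 + 8480) = 0.06007.
So the output falls by 6.01 %.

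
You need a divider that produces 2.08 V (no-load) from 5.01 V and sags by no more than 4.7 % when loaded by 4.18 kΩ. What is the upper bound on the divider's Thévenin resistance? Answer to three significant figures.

Loading drop = R_th/(R_th + R_L) ≤ 0.0470, so R_th ≤ R_L · ε/(1−ε) = 4.18 kΩ × 0.0470/0.9530 = 206 Ω.

R_th ≤ 206 Ω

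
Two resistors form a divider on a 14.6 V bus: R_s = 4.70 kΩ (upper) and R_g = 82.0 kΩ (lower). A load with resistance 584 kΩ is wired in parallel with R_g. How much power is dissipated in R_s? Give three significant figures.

P ≈ 0.171 mW

Total resistance from the source is R_s + (R_g‖R_L) = 76.60 kΩ, so I = 14.6/76.60 kΩ = 0.1906 mA.
P = I²·R_s = (0.1906 mA)² × 4.70 kΩ = 0.171 mW.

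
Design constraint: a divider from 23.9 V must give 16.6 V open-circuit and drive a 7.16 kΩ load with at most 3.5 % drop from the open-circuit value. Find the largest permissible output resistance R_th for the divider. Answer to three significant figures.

Loading drop = R_th/(R_th + R_L) ≤ 0.0350, so R_th ≤ R_L · ε/(1−ε) = 7.16 kΩ × 0.0350/0.9650 = 260 Ω.
(Any R1, R2 with R2/(R1+R2) = 0.695 and R1‖R2 ≤ 260 Ω will meet the spec.)

R_th ≤ 260 Ω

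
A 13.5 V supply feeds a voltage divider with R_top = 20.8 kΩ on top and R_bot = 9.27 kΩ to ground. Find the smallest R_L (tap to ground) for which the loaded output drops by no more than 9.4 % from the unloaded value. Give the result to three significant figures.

Output resistance R_th = R_top‖R_bot = (20.8 × 9.27)/30.07 = 6.412 kΩ.
The fractional drop is R_th/(R_th + R_L); requiring this ≤ 0.0940 gives R_L ≥ R_th(1/0.0940 − 1) = 6.412 × 9.638 = 61.8 kΩ.

R_L(min) ≈ 61.8 kΩ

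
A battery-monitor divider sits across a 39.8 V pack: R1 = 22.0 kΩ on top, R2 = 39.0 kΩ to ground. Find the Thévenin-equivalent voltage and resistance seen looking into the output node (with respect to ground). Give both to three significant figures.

V_th is the open-circuit tap voltage: 39.8 × 39.0/(22.0 + 39.0) = 25.4 V.
With the supply zeroed, R1 and R2 appear in parallel from the tap: R_th = R1‖R2 = (22.0 × 39.0)/61.00 = 14.1 kΩ.

V_th = 25.4 V, R_th = 14.1 kΩ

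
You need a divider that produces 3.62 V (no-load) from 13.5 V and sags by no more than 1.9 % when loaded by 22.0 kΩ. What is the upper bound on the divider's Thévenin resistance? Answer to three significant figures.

Loading drop = R_th/(R_th + R_L) ≤ 0.0190, so R_th ≤ R_L · ε/(1−ε) = 22.0 kΩ × 0.0190/0.9810 = 426 Ω.
(Any R1, R2 with R2/(R1+R2) = 0.268 and R1‖R2 ≤ 426 Ω will meet the spec.)

R_th ≤ 426 Ω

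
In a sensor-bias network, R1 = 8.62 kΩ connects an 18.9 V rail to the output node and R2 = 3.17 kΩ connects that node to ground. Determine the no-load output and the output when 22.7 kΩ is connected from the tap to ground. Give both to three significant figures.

Unloaded: 5.08 V; loaded: 4.61 V

Open-circuit: V = 18.9 × 3.17/(8.62 + 3.17) = 5.08 V.
With the load, R2 becomes R2‖R_L = 2.782 kΩ, so V = 18.9 × 2.782/11.40 = 4.61 V.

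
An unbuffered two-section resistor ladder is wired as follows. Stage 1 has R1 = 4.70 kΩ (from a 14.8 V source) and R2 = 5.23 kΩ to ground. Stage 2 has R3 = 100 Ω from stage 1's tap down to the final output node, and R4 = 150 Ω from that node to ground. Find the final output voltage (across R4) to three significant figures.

V_out ≈ 0.429 V

Stage 2 presents R3+R4 = 250.0 Ω as a load on stage 1's tap.
Stage 1's lower leg becomes R2‖(R3+R4) = 238.6 Ω, so V_mid = 14.8 × 238.6/4939 = 0.7150 V.
Stage 2 is itself unloaded: V_out = V_mid × R4/(R3+R4) = 0.7150 × 150/250.0 = 0.429 V.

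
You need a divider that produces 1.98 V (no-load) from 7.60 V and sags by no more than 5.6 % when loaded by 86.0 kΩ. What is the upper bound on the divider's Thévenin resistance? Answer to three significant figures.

R_th ≤ 5.10 kΩ

Loading drop = R_th/(R_th + R_L) ≤ 0.0560, so R_th ≤ R_L · ε/(1−ε) = 86.0 kΩ × 0.0560/0.9440 = 5.10 kΩ.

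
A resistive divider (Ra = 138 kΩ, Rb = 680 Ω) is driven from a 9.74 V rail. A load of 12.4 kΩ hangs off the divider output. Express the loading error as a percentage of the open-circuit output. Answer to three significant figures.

5.17 %

The divider's output (Thévenin) resistance is Ra‖Rb = 676.7 Ω.
Fractional drop under load = R_th/(R_th + R_L) = 676.7 / (676.7 + 12400) = 0.05175.
So the output falls by 5.17 %.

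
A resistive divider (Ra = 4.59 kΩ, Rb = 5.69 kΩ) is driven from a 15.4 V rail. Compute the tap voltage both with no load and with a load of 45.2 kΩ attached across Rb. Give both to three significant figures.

Open-circuit: V = 15.4 × 5.69/(4.59 + 5.69) = 8.52 V.
With the load, Rb becomes Rb‖R_L = 5.054 kΩ, so V = 15.4 × 5.054/9.644 = 8.07 V.

Unloaded: 8.52 V; loaded: 8.07 V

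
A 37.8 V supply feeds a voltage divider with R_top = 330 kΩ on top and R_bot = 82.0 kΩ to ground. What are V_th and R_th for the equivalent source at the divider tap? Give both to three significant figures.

V_th is the open-circuit tap voltage: 37.8 × 82.0/(330 + 82.0) = 7.52 V.
With the supply zeroed, R_top and R_bot appear in parallel from the tap: R_th = R_top‖R_bot = (330 × 82.0)/412.0 = 65.7 kΩ.

V_th = 7.52 V, R_th = 65.7 kΩ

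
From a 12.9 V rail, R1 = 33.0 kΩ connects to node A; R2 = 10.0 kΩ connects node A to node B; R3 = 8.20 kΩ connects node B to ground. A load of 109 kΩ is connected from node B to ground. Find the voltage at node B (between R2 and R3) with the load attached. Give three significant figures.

V ≈ 1.94 V

At node B, R3 is in parallel with the load: R3‖R_L = 7.626 kΩ.
Below node A the resistance is R2 + (R3‖R_L) = 17.63 kΩ, so V_A = 12.9 × 17.63/50.63 = 4.491 V.
Then V_B = V_A × (R3‖R_L)/(R2 + R3‖R_L) = 4.491 × 7.626/17.63 = 1.94 V.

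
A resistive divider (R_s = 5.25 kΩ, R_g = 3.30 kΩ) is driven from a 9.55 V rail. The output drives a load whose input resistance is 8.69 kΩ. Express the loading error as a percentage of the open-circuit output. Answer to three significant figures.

The divider's output (Thévenin) resistance is R_s‖R_g = 2.026 kΩ.
Fractional drop under load = R_th/(R_th + R_L) = 2.026 / (2.026 + 8.69) = 0.1891.
So the output falls by 18.9 %.

18.9 %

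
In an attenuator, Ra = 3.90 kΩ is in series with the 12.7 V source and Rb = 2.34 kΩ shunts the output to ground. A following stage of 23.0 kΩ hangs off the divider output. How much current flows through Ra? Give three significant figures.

I ≈ 2.11 mA

Rb‖R_L = 2.124 kΩ, so the source sees Ra + Rb‖R_L = 6.024 kΩ.
I = 12.7 V / 6.024 kΩ = 2.11 mA.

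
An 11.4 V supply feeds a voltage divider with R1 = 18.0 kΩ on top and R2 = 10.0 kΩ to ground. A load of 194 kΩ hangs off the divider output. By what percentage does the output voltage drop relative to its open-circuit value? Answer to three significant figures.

The divider's output (Thévenin) resistance is R1‖R2 = 6.429 kΩ.
Fractional drop under load = R_th/(R_th + R_L) = 6.429 / (6.429 + 194) = 0.03207.
So the output falls by 3.21 %.

3.21 %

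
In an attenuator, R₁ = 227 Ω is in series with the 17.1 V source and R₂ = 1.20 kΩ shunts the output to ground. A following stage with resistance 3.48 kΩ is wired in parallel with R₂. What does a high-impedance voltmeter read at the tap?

The load sits in parallel with R₂: R₂‖R_L = (1200 × 3480) / (1200 + 3480) = 892.3 Ω.
V_out = 17.1 × 892.3 / (227 + 892.3) = 17.1 × 892.3/1119 = 13.6 V.
(Unloaded it would have been 14.4 V.)

V_out ≈ 13.6 V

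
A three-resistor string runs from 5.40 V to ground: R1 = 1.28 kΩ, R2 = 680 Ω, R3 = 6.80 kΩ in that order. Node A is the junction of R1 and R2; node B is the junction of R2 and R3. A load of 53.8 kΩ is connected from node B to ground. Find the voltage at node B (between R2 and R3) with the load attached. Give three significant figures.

At node B, R3 is in parallel with the load: R3‖R_L = 6037 Ω.
Below node A the resistance is R2 + (R3‖R_L) = 6717 Ω, so V_A = 5.40 × 6717/7997 = 4.536 V.
Then V_B = V_A × (R3‖R_L)/(R2 + R3‖R_L) = 4.536 × 6037/6717 = 4.08 V.

V ≈ 4.08 V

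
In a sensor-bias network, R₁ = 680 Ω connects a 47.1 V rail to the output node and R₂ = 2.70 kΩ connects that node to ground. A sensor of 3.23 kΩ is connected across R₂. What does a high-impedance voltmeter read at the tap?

V_out ≈ 32.2 V

The load sits in parallel with R₂: R₂‖R_L = (2700 × 3230) / (2700 + 3230) = 1471 Ω.
V_out = 47.1 × 1471 / (680 + 1471) = 47.1 × 1471/2151 = 32.2 V.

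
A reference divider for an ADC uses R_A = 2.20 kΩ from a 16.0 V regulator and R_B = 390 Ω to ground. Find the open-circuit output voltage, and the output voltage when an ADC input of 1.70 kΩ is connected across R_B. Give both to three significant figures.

Unloaded: 2.41 V; loaded: 2.02 V

Open-circuit: V = 16.0 × 390/(2200 + 390) = 2.41 V.
With the load, R_B becomes R_B‖R_L = 317.2 Ω, so V = 16.0 × 317.2/2517 = 2.02 V.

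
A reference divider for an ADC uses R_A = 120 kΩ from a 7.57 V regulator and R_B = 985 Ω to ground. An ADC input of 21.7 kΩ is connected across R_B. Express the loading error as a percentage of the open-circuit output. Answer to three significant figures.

4.31 %

The divider's output (Thévenin) resistance is R_A‖R_B = 977.0 Ω.
Fractional drop under load = R_th/(R_th + R_L) = 977.0 / (977.0 + 21700) = 0.04308.
So the output falls by 4.31 %.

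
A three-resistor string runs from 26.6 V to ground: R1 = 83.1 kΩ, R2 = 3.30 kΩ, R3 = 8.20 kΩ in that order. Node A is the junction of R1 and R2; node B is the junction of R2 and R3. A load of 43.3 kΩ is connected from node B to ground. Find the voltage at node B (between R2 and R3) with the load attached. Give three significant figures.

V ≈ 1.97 V

At node B, R3 is in parallel with the load: R3‖R_L = 6.894 kΩ.
Below node A the resistance is R2 + (R3‖R_L) = 10.19 kΩ, so V_A = 26.6 × 10.19/93.29 = 2.907 V.
Then V_B = V_A × (R3‖R_L)/(R2 + R3‖R_L) = 2.907 × 6.894/10.19 = 1.97 V.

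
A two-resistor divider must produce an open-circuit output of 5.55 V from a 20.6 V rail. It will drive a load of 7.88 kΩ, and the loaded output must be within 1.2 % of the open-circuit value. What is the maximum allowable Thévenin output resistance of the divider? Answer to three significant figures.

Loading drop = R_th/(R_th + R_L) ≤ 0.0120, so R_th ≤ R_L · ε/(1−ε) = 7.88 kΩ × 0.0120/0.9880 = 95.7 Ω.
(Any R1, R2 with R2/(R1+R2) = 0.269 and R1‖R2 ≤ 95.7 Ω will meet the spec.)

R_th ≤ 95.7 Ω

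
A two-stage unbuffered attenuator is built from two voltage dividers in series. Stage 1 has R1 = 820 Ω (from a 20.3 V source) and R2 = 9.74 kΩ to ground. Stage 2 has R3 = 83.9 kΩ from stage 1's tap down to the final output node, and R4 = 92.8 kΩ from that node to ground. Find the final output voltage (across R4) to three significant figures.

V_out ≈ 9.79 V

Stage 2 presents R3+R4 = 176700 Ω as a load on stage 1's tap.
Stage 1's lower leg becomes R2‖(R3+R4) = 9231 Ω, so V_mid = 20.3 × 9231/10050 = 18.64 V.
Stage 2 is itself unloaded: V_out = V_mid × R4/(R3+R4) = 18.64 × 92800/176700 = 9.79 V.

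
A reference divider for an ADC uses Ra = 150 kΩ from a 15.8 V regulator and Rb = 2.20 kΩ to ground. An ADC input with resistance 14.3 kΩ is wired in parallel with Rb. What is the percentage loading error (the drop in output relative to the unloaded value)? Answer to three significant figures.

Unloaded V = 15.8 × 2.20/152.2 = 0.22838 V.
Loaded: Rb‖R_L = 1.907 kΩ, giving V = 15.8 × 1.907/151.9 = 0.19831 V.
Drop = (0.22838 − 0.19831) / 0.22838 = 13.2 %.

13.2 %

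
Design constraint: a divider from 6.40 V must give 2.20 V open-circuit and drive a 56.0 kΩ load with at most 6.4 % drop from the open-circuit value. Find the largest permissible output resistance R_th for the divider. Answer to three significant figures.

R_th ≤ 3.83 kΩ

Loading drop = R_th/(R_th + R_L) ≤ 0.0640, so R_th ≤ R_L · ε/(1−ε) = 56.0 kΩ × 0.0640/0.9360 = 3.83 kΩ.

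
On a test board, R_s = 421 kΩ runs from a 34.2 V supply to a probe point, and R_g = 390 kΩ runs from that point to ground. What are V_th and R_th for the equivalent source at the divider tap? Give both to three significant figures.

V_th is the open-circuit tap voltage: 34.2 × 390/(421 + 390) = 16.4 V.
With the supply zeroed, R_s and R_g appear in parallel from the tap: R_th = R_s‖R_g = (421 × 390)/811.0 = 202 kΩ.

V_th = 16.4 V, R_th = 202 kΩ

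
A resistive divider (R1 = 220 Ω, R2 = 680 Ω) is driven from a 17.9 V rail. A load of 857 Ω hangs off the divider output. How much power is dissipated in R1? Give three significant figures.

Total resistance from the source is R1 + (R2‖R_L) = 599.2 Ω, so I = 17.9/599.2 Ω = 29.88 mA.
P = I²·R1 = (29.88 mA)² × 220 Ω = 196 mW.

P ≈ 196 mW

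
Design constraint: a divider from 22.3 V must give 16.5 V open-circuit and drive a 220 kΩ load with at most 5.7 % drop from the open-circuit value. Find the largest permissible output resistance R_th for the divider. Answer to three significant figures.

R_th ≤ 13.3 kΩ

Loading drop = R_th/(R_th + R_L) ≤ 0.0570, so R_th ≤ R_L · ε/(1−ε) = 220 kΩ × 0.0570/0.9430 = 13.3 kΩ.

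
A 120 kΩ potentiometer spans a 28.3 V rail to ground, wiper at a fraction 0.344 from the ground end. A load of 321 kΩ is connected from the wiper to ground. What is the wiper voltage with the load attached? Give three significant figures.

V ≈ 8.98 V

The wiper splits the pot into (1−α)R = 78.72 kΩ above and αR = 41.28 kΩ below.
Lower section ‖ load = 36.58 kΩ.
V_wiper = 28.3 × 36.58/(78.72 + 36.58) = 8.98 V.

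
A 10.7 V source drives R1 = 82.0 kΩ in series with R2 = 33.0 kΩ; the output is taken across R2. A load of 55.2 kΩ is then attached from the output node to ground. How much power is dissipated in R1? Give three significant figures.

Total resistance from the source is R1 + (R2‖R_L) = 102.7 kΩ, so I = 10.7/102.7 kΩ = 0.1042 mA.
P = I²·R1 = (0.1042 mA)² × 82.0 kΩ = 0.891 mW.

P ≈ 0.891 mW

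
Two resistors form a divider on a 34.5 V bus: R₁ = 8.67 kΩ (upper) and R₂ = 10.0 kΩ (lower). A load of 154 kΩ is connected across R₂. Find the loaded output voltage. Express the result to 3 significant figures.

The load sits in parallel with R₂: R₂‖R_L = (10.0 × 154) / (10.0 + 154) = 9.390 kΩ.
V_out = 34.5 × 9.390 / (8.67 + 9.390) = 34.5 × 9.390/18.06 = 17.9 V.

V_out ≈ 17.9 V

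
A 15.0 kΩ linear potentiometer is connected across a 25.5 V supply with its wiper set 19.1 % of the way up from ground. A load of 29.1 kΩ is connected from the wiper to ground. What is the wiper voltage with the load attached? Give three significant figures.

The wiper splits the pot into (1−α)R = 12.13 kΩ above and αR = 2.865 kΩ below.
Lower section ‖ load = 2.608 kΩ.
V_wiper = 25.5 × 2.608/(12.13 + 2.608) = 4.51 V.

V ≈ 4.51 V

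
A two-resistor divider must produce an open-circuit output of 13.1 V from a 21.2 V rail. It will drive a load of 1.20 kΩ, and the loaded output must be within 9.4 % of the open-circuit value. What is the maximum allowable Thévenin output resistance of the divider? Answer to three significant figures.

Loading drop = R_th/(R_th + R_L) ≤ 0.0940, so R_th ≤ R_L · ε/(1−ε) = 1.20 kΩ × 0.0940/0.9060 = 125 Ω.

R_th ≤ 125 Ω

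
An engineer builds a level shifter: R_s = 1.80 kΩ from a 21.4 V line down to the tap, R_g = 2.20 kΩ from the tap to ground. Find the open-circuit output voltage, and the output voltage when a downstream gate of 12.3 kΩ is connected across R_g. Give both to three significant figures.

Open-circuit: V = 21.4 × 2.20/(1.80 + 2.20) = 11.8 V.
With the load, R_g becomes R_g‖R_L = 1.866 kΩ, so V = 21.4 × 1.866/3.666 = 10.9 V.

Unloaded: 11.8 V; loaded: 10.9 V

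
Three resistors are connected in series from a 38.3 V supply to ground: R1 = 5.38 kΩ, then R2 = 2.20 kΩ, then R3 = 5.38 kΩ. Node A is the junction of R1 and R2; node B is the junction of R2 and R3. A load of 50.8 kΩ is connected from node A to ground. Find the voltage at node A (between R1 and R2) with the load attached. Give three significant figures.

V ≈ 21.1 V

Below node A the series string R2+R3 = 7.580 kΩ sits in parallel with the 50.8 kΩ load: 6.596 kΩ.
V_A = 38.3 × 6.596/(5.38 + 6.596) = 21.1 V.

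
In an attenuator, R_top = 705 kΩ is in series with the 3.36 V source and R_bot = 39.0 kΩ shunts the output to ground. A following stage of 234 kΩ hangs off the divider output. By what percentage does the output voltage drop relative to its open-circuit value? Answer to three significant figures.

13.6 %

Unloaded V = 3.36 × 39.0/744.0 = 0.17613 V.
Loaded: R_bot‖R_L = 33.43 kΩ, giving V = 3.36 × 33.43/738.4 = 0.15211 V.
Drop = (0.17613 − 0.15211) / 0.17613 = 13.6 %.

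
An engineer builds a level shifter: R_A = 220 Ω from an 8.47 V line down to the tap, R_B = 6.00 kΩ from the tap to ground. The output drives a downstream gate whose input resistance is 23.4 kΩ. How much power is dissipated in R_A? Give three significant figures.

P ≈ 0.632 mW

Total resistance from the source is R_A + (R_B‖R_L) = 4996 Ω, so I = 8.47/4996 Ω = 1.696 mA.
P = I²·R_A = (1.696 mA)² × 220 Ω = 0.632 mW.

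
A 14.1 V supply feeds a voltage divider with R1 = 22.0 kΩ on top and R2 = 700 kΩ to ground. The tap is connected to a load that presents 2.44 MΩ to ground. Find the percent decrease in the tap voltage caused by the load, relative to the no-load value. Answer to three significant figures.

0.867 %

The divider's output (Thévenin) resistance is R1‖R2 = 21.33 kΩ.
Fractional drop under load = R_th/(R_th + R_L) = 21.33 / (21.33 + 2440) = 0.008666.
So the output falls by 0.867 %.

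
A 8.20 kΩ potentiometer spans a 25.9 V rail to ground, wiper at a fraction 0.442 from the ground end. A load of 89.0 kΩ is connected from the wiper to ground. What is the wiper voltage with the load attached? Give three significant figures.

The wiper splits the pot into (1−α)R = 4.576 kΩ above and αR = 3.624 kΩ below.
Lower section ‖ load = 3.483 kΩ.
V_wiper = 25.9 × 3.483/(4.576 + 3.483) = 11.2 V.

V ≈ 11.2 V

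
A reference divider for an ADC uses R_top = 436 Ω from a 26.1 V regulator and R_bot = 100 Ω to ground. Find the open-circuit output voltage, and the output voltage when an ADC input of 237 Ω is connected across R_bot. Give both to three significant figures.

Unloaded: 4.87 V; loaded: 3.63 V

Open-circuit: V = 26.1 × 100/(436 + 100) = 4.87 V.
With the load, R_bot becomes R_bot‖R_L = 70.33 Ω, so V = 26.1 × 70.33/506.3 = 3.63 V.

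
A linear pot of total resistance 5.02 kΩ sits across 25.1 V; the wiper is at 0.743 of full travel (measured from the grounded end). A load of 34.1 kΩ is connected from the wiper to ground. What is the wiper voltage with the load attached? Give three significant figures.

V ≈ 18.1 V

The wiper splits the pot into (1−α)R = 1.290 kΩ above and αR = 3.730 kΩ below.
Lower section ‖ load = 3.362 kΩ.
V_wiper = 25.1 × 3.362/(1.290 + 3.362) = 18.1 V.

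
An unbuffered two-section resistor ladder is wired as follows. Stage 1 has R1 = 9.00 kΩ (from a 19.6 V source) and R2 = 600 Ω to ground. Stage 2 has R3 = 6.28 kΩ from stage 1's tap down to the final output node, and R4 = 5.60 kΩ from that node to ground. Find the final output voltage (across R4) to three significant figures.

V_out ≈ 0.551 V

Stage 2 presents R3+R4 = 11880 Ω as a load on stage 1's tap.
Stage 1's lower leg becomes R2‖(R3+R4) = 571.2 Ω, so V_mid = 19.6 × 571.2/9571 = 1.170 V.
Stage 2 is itself unloaded: V_out = V_mid × R4/(R3+R4) = 1.170 × 5600/11880 = 0.551 V.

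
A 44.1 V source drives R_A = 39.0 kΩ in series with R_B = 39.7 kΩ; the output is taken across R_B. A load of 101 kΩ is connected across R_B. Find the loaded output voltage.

V_out ≈ 18.6 V

The load sits in parallel with R_B: R_B‖R_L = (39.7 × 101) / (39.7 + 101) = 28.50 kΩ.
V_out = 44.1 × 28.50 / (39.0 + 28.50) = 44.1 × 28.50/67.50 = 18.6 V.
(Unloaded it would have been 22.2 V.)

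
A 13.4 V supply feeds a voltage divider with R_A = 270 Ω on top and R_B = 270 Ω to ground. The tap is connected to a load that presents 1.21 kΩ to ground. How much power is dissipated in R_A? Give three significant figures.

Total resistance from the source is R_A + (R_B‖R_L) = 490.7 Ω, so I = 13.4/490.7 Ω = 27.31 mA.
P = I²·R_A = (27.31 mA)² × 270 Ω = 201 mW.

P ≈ 201 mW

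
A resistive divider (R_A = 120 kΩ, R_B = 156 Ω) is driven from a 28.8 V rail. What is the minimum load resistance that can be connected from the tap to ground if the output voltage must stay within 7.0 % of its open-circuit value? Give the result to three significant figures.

Output resistance R_th = R_A‖R_B = (120000 × 156)/120200 = 155.8 Ω.
The fractional drop is R_th/(R_th + R_L); requiring this ≤ 0.0700 gives R_L ≥ R_th(1/0.0700 − 1) = 155.8 × 13.29 = 2.07 kΩ.

R_L(min) ≈ 2.07 kΩ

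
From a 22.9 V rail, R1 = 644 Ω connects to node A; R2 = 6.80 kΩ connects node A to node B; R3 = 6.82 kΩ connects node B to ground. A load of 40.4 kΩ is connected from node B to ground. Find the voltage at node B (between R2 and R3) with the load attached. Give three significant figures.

At node B, R3 is in parallel with the load: R3‖R_L = 5835 Ω.
Below node A the resistance is R2 + (R3‖R_L) = 12630 Ω, so V_A = 22.9 × 12630/13280 = 21.79 V.
Then V_B = V_A × (R3‖R_L)/(R2 + R3‖R_L) = 21.79 × 5835/12630 = 10.1 V.

V ≈ 10.1 V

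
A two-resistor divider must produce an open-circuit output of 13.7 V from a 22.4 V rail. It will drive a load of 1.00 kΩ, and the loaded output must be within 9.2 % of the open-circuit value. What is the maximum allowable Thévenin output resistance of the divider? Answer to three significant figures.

R_th ≤ 101 Ω

Loading drop = R_th/(R_th + R_L) ≤ 0.0920, so R_th ≤ R_L · ε/(1−ε) = 1.00 kΩ × 0.0920/0.9080 = 101 Ω.
(Any R1, R2 with R2/(R1+R2) = 0.612 and R1‖R2 ≤ 101 Ω will meet the spec.)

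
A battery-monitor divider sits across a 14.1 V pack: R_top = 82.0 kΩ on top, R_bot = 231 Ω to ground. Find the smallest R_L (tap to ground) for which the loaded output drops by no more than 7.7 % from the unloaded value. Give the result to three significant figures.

R_L(min) ≈ 2.76 kΩ

Output resistance R_th = R_top‖R_bot = (82000 × 231)/82230 = 230.4 Ω.
The fractional drop is R_th/(R_th + R_L); requiring this ≤ 0.0770 gives R_L ≥ R_th(1/0.0770 − 1) = 230.4 × 11.99 = 2.76 kΩ.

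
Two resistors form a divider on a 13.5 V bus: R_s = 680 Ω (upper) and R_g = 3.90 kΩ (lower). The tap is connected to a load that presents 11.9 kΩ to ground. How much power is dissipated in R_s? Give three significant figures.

Total resistance from the source is R_s + (R_g‖R_L) = 3617 Ω, so I = 13.5/3617 Ω = 3.732 mA.
P = I²·R_s = (3.732 mA)² × 680 Ω = 9.47 mW.

P ≈ 9.47 mW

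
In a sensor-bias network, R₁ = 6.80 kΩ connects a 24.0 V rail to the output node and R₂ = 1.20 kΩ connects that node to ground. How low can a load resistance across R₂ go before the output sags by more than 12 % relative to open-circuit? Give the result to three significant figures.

Output resistance R_th = R₁‖R₂ = (6.80 × 1.20)/8.000 = 1.020 kΩ.
The fractional drop is R_th/(R_th + R_L); requiring this ≤ 0.120 gives R_L ≥ R_th(1/0.120 − 1) = 1.020 × 7.333 = 7.48 kΩ.

R_L(min) ≈ 7.48 kΩ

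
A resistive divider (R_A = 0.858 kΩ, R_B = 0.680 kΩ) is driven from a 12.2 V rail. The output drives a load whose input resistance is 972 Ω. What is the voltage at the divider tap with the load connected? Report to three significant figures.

The load sits in parallel with R_B: R_B‖R_L = (680 × 972) / (680 + 972) = 400.1 Ω.
V_out = 12.2 × 400.1 / (858 + 400.1) = 12.2 × 400.1/1258 = 3.88 V.

V_out ≈ 3.88 V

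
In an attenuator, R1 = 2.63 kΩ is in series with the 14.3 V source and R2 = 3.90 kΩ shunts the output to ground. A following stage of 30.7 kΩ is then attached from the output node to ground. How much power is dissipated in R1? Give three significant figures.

Total resistance from the source is R1 + (R2‖R_L) = 6.090 kΩ, so I = 14.3/6.090 kΩ = 2.348 mA.
P = I²·R1 = (2.348 mA)² × 2.63 kΩ = 14.5 mW.

P ≈ 14.5 mW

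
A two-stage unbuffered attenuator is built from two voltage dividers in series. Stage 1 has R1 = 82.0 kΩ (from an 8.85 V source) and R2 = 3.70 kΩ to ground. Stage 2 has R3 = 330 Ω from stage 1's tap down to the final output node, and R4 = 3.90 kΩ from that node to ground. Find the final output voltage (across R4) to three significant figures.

V_out ≈ 0.192 V

Stage 2 presents R3+R4 = 4230 Ω as a load on stage 1's tap.
Stage 1's lower leg becomes R2‖(R3+R4) = 1974 Ω, so V_mid = 8.85 × 1974/83970 = 0.2080 V.
Stage 2 is itself unloaded: V_out = V_mid × R4/(R3+R4) = 0.2080 × 3900/4230 = 0.192 V.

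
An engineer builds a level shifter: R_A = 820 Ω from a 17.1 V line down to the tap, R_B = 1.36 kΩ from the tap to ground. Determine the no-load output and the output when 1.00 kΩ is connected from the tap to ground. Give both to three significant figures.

Unloaded: 10.7 V; loaded: 7.06 V

Open-circuit: V = 17.1 × 1360/(820 + 1360) = 10.7 V.
With the load, R_B becomes R_B‖R_L = 576.3 Ω, so V = 17.1 × 576.3/1396 = 7.06 V.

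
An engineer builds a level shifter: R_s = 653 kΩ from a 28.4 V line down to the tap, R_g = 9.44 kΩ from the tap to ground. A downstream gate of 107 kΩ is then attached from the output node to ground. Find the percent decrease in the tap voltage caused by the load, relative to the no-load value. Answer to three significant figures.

8.00 %

The divider's output (Thévenin) resistance is R_s‖R_g = 9.305 kΩ.
Fractional drop under load = R_th/(R_th + R_L) = 9.305 / (9.305 + 107) = 0.08001.
So the output falls by 8.00 %.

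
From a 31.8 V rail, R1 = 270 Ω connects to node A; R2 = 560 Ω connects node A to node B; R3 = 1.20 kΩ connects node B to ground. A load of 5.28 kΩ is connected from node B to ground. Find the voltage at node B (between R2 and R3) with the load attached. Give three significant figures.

V ≈ 17.2 V

At node B, R3 is in parallel with the load: R3‖R_L = 977.8 Ω.
Below node A the resistance is R2 + (R3‖R_L) = 1538 Ω, so V_A = 31.8 × 1538/1808 = 27.05 V.
Then V_B = V_A × (R3‖R_L)/(R2 + R3‖R_L) = 27.05 × 977.8/1538 = 17.2 V.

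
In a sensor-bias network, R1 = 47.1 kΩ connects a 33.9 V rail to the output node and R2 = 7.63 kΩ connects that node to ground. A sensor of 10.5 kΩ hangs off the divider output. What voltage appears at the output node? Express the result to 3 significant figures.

V_out ≈ 2.91 V

The load sits in parallel with R2: R2‖R_L = (7.63 × 10.5) / (7.63 + 10.5) = 4.419 kΩ.
V_out = 33.9 × 4.419 / (47.1 + 4.419) = 33.9 × 4.419/51.52 = 2.91 V.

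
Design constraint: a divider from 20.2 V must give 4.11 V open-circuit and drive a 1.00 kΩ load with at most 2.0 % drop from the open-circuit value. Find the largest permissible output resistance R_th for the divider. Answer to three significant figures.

Loading drop = R_th/(R_th + R_L) ≤ 0.0200, so R_th ≤ R_L · ε/(1−ε) = 1.00 kΩ × 0.0200/0.9800 = 20.4 Ω.
(Any R1, R2 with R2/(R1+R2) = 0.203 and R1‖R2 ≤ 20.4 Ω will meet the spec.)

R_th ≤ 20.4 Ω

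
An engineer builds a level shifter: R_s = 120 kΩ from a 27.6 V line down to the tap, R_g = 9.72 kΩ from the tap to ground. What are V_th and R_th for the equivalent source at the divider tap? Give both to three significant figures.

V_th = 2.07 V, R_th = 8.99 kΩ

V_th is the open-circuit tap voltage: 27.6 × 9.72/(120 + 9.72) = 2.07 V.
With the supply zeroed, R_s and R_g appear in parallel from the tap: R_th = R_s‖R_g = (120 × 9.72)/129.7 = 8.99 kΩ.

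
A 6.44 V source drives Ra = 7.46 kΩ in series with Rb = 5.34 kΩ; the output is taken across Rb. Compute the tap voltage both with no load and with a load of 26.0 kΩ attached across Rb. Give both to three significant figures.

Open-circuit: V = 6.44 × 5.34/(7.46 + 5.34) = 2.69 V.
With the load, Rb becomes Rb‖R_L = 4.430 kΩ, so V = 6.44 × 4.430/11.89 = 2.40 V.

Unloaded: 2.69 V; loaded: 2.40 V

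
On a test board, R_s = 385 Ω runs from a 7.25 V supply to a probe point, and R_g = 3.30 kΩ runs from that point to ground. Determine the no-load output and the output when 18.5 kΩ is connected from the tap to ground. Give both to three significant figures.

Open-circuit: V = 7.25 × 3300/(385 + 3300) = 6.49 V.
With the load, R_g becomes R_g‖R_L = 2800 Ω, so V = 7.25 × 2800/3185 = 6.37 V.

Unloaded: 6.49 V; loaded: 6.37 V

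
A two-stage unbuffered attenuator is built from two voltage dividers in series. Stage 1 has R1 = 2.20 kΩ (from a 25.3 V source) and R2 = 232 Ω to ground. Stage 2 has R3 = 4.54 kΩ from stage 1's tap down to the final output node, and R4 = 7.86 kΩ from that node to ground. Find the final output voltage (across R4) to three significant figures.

Stage 2 presents R3+R4 = 12400 Ω as a load on stage 1's tap.
Stage 1's lower leg becomes R2‖(R3+R4) = 227.7 Ω, so V_mid = 25.3 × 227.7/2428 = 2.373 V.
Stage 2 is itself unloaded: V_out = V_mid × R4/(R3+R4) = 2.373 × 7860/12400 = 1.50 V.

V_out ≈ 1.50 V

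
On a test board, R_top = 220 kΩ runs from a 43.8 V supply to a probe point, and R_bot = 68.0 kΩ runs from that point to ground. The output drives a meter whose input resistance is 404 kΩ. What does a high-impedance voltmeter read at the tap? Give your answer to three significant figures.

V_out ≈ 9.16 V

The load sits in parallel with R_bot: R_bot‖R_L = (68.0 × 404) / (68.0 + 404) = 58.20 kΩ.
V_out = 43.8 × 58.20 / (220 + 58.20) = 43.8 × 58.20/278.2 = 9.16 V.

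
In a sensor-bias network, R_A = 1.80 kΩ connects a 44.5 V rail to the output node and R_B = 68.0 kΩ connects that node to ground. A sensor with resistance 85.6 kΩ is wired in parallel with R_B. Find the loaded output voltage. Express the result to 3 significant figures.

The load sits in parallel with R_B: R_B‖R_L = (68.0 × 85.6) / (68.0 + 85.6) = 37.90 kΩ.
V_out = 44.5 × 37.90 / (1.80 + 37.90) = 44.5 × 37.90/39.70 = 42.5 V.

V_out ≈ 42.5 V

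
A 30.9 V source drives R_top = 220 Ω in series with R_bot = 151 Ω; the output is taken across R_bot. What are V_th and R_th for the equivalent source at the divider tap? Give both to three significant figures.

V_th = 12.6 V, R_th = 89.5 Ω

V_th is the open-circuit tap voltage: 30.9 × 151/(220 + 151) = 12.6 V.
With the supply zeroed, R_top and R_bot appear in parallel from the tap: R_th = R_top‖R_bot = (220 × 151)/371.0 = 89.5 Ω.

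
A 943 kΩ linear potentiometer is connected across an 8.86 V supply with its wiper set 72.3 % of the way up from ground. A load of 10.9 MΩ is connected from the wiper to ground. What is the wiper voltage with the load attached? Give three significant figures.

V ≈ 6.30 V

The wiper splits the pot into (1−α)R = 261.2 kΩ above and αR = 681.8 kΩ below.
Lower section ‖ load = 641.7 kΩ.
V_wiper = 8.86 × 641.7/(261.2 + 641.7) = 6.30 V.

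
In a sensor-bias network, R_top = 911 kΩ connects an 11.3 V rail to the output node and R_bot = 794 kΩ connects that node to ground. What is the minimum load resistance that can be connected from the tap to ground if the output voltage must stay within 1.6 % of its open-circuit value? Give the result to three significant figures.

R_L(min) ≈ 26.1 MΩ

Output resistance R_th = R_top‖R_bot = (911 × 794)/1705 = 424.2 kΩ.
The fractional drop is R_th/(R_th + R_L); requiring this ≤ 0.0160 gives R_L ≥ R_th(1/0.0160 − 1) = 424.2 × 61.50 = 26.1 MΩ.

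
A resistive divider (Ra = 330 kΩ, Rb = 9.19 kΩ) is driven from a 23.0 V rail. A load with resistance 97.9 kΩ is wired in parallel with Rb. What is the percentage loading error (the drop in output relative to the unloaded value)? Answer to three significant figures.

The divider's output (Thévenin) resistance is Ra‖Rb = 8.941 kΩ.
Fractional drop under load = R_th/(R_th + R_L) = 8.941 / (8.941 + 97.9) = 0.08369.
So the output falls by 8.37 %.

8.37 %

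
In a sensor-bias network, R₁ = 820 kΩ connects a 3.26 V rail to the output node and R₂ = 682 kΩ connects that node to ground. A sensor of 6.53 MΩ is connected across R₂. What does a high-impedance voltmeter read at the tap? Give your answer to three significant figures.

V_out ≈ 1.40 V

The load sits in parallel with R₂: R₂‖R_L = (682 × 6530) / (682 + 6530) = 617.5 kΩ.
V_out = 3.26 × 617.5 / (820 + 617.5) = 3.26 × 617.5/1438 = 1.40 V.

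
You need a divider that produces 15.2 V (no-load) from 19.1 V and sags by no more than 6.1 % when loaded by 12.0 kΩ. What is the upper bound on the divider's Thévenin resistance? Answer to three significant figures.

Loading drop = R_th/(R_th + R_L) ≤ 0.0610, so R_th ≤ R_L · ε/(1−ε) = 12.0 kΩ × 0.0610/0.9390 = 780 Ω.
(Any R1, R2 with R2/(R1+R2) = 0.796 and R1‖R2 ≤ 780 Ω will meet the spec.)

R_th ≤ 780 Ω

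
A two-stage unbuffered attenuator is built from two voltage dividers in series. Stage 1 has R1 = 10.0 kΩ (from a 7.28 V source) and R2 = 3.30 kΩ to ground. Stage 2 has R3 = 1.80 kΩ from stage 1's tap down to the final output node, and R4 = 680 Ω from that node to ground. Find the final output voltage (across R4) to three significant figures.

Stage 2 presents R3+R4 = 2480 Ω as a load on stage 1's tap.
Stage 1's lower leg becomes R2‖(R3+R4) = 1416 Ω, so V_mid = 7.28 × 1416/11420 = 0.9029 V.
Stage 2 is itself unloaded: V_out = V_mid × R4/(R3+R4) = 0.9029 × 680/2480 = 0.248 V.

V_out ≈ 0.248 V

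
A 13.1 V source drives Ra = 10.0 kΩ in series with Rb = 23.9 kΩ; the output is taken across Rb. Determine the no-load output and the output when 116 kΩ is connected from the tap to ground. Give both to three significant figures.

Unloaded: 9.24 V; loaded: 8.71 V

Open-circuit: V = 13.1 × 23.9/(10.0 + 23.9) = 9.24 V.
With the load, Rb becomes Rb‖R_L = 19.82 kΩ, so V = 13.1 × 19.82/29.82 = 8.71 V.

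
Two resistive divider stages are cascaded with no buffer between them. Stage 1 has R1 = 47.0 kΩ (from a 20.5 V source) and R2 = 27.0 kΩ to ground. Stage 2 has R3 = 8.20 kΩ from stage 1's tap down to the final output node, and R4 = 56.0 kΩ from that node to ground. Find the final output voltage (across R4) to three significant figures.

Stage 2 presents R3+R4 = 64.20 kΩ as a load on stage 1's tap.
Stage 1's lower leg becomes R2‖(R3+R4) = 19.01 kΩ, so V_mid = 20.5 × 19.01/66.01 = 5.903 V.
Stage 2 is itself unloaded: V_out = V_mid × R4/(R3+R4) = 5.903 × 56.0/64.20 = 5.15 V.

V_out ≈ 5.15 V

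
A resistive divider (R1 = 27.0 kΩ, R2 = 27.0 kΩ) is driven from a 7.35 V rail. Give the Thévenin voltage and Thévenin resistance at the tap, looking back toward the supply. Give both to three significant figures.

V_th is the open-circuit tap voltage: 7.35 × 27.0/(27.0 + 27.0) = 3.67 V.
With the supply zeroed, R1 and R2 appear in parallel from the tap: R_th = R1‖R2 = (27.0 × 27.0)/54.00 = 13.5 kΩ.

V_th = 3.67 V, R_th = 13.5 kΩ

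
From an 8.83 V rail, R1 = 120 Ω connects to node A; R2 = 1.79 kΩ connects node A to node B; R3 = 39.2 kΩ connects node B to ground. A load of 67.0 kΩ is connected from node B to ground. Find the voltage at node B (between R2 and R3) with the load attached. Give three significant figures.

V ≈ 8.20 V

At node B, R3 is in parallel with the load: R3‖R_L = 24730 Ω.
Below node A the resistance is R2 + (R3‖R_L) = 26520 Ω, so V_A = 8.83 × 26520/26640 = 8.790 V.
Then V_B = V_A × (R3‖R_L)/(R2 + R3‖R_L) = 8.790 × 24730/26520 = 8.20 V.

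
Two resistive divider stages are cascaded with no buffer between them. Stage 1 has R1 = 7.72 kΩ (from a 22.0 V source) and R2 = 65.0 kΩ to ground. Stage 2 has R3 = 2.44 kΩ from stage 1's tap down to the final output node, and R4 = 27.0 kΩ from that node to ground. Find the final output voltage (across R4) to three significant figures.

V_out ≈ 14.6 V

Stage 2 presents R3+R4 = 29.44 kΩ as a load on stage 1's tap.
Stage 1's lower leg becomes R2‖(R3+R4) = 20.26 kΩ, so V_mid = 22.0 × 20.26/27.98 = 15.93 V.
Stage 2 is itself unloaded: V_out = V_mid × R4/(R3+R4) = 15.93 × 27.0/29.44 = 14.6 V.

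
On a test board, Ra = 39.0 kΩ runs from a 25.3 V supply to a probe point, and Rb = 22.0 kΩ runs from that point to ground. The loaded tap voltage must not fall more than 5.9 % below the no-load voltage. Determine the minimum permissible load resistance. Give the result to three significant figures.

R_L(min) ≈ 224 kΩ

Output resistance R_th = Ra‖Rb = (39.0 × 22.0)/61.00 = 14.07 kΩ.
The fractional drop is R_th/(R_th + R_L); requiring this ≤ 0.0590 gives R_L ≥ R_th(1/0.0590 − 1) = 14.07 × 15.95 = 224 kΩ.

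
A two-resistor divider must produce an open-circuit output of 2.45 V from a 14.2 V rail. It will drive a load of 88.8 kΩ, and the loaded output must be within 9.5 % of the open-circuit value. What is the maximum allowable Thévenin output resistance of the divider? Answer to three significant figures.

R_th ≤ 9.32 kΩ

Loading drop = R_th/(R_th + R_L) ≤ 0.0950, so R_th ≤ R_L · ε/(1−ε) = 88.8 kΩ × 0.0950/0.9050 = 9.32 kΩ.
(Any R1, R2 with R2/(R1+R2) = 0.173 and R1‖R2 ≤ 9.32 kΩ will meet the spec.)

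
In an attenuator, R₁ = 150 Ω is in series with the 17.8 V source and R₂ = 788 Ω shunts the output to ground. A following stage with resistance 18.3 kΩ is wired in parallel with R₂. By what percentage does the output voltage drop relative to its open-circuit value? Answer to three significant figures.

0.684 %

The divider's output (Thévenin) resistance is R₁‖R₂ = 126.0 Ω.
Fractional drop under load = R_th/(R_th + R_L) = 126.0 / (126.0 + 18300) = 0.006839.
So the output falls by 0.684 %.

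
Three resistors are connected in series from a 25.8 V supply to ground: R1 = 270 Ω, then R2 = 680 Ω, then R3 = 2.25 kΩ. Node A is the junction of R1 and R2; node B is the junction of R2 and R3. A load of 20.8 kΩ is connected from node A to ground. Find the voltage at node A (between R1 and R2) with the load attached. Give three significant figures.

V ≈ 23.3 V

Below node A the series string R2+R3 = 2930 Ω sits in parallel with the 20800 Ω load: 2568 Ω.
V_A = 25.8 × 2568/(270 + 2568) = 23.3 V.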